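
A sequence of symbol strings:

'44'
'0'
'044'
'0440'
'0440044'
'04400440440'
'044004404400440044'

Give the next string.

04400440440044004404400440440

Each term (from the third on) is the previous term followed by the one before it: term 3 = 0·44 = 044.
The next term joins 044004404400440044 and 04400440440.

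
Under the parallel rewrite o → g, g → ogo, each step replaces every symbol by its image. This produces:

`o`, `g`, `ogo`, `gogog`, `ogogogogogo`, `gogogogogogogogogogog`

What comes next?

ogogogogogogogogogogogogogogogogogogogogogo

Applying the rule to each of the 21 symbols of gogogogogogogogogogog gives the pieces ogo g ogo g ogo g ogo g ogo g ogo g ogo g ogo g ogo g ogo g ogo, which concatenate to the answer.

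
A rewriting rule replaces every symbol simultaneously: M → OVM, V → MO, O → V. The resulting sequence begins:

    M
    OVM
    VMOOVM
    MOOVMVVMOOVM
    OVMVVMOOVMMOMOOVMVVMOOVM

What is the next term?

Replace each of the 24 characters of OVMVVMOOVMMOMOOVMVVMOOVM in place — V MO OVM MO MO OVM V V MO OVM OVM V OVM V V MO OVM MO MO OVM V V MO OVM — and concatenate.

VMOOVMMOMOOVMVVMOOVMOVMVOVMVVMOOVMMOMOOVMVVMOOVM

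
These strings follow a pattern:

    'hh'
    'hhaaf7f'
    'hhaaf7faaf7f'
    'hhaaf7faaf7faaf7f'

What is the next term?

hhaaf7faaf7faaf7faaf7f

Every step adds aaf7f to the end: s(k+1) = s(k)·aaf7f.
So the next term is hhaaf7faaf7faaf7f·aaf7f.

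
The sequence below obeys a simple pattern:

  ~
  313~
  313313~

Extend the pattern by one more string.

313313313~

The strings grow by a fixed prefix 313 each time.
So the next term is 313·313313~.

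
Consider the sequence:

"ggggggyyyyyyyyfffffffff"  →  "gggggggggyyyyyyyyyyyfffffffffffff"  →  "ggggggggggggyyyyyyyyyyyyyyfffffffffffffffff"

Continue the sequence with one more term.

gggggggggggggggyyyyyyyyyyyyyyyyyfffffffffffffffffffff

Term n consists of 3n g's, followed by 3n+2 y's, followed by 4n+1 f's, where the shown terms are n = 2, 3, 4.
For the next term, n = 5, so the run lengths are 15, 17, 21.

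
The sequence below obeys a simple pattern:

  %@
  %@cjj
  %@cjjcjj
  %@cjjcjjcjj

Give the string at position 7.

%@cjjcjjcjjcjjcjjcjj

The strings grow by a fixed suffix cjj each time.
From %@cjjcjjcjj, 3 further steps: %@cjjcjjcjj → %@cjjcjjcjjcjj → %@cjjcjjcjjcjjcjj → (answer).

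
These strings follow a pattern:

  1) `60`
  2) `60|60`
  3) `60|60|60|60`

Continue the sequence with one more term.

60|60|60|60|60|60|60|60

s(k+1) = s(k)·|·s(k) — each term doubles the last with '|' between the halves.
One more doubling of 60|60|60|60 gives the answer.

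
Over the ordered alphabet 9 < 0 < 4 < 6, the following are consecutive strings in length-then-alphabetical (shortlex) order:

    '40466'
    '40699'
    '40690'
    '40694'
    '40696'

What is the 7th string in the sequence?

40600

Continuing the enumeration 2 steps past 40696: 40696 → 40609 → (answer).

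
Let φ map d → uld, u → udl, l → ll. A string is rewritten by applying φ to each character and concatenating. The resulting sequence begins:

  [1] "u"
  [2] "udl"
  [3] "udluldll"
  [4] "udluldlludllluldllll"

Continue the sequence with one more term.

Replace each of the 20 characters of udluldlludllluldllll in place — udl uld ll udl ll uld ll ll udl uld ll ll ll udl ll uld ll ll ll ll — and concatenate.

udluldlludllluldlllludluldlllllludllluldllllllll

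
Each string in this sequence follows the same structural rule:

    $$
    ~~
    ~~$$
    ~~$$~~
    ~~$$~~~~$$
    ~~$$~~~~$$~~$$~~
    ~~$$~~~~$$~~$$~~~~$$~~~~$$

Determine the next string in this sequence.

~~$$~~~~$$~~$$~~~~$$~~~~$$~~$$~~~~$$~~$$~~

From term 3 onward, concatenate the last term with the second-to-last: ~~·$$ = ~~$$, ~~$$·~~ = ~~$$~~, …
The next term joins ~~$$~~~~$$~~$$~~~~$$~~~~$$ and ~~$$~~~~$$~~$$~~.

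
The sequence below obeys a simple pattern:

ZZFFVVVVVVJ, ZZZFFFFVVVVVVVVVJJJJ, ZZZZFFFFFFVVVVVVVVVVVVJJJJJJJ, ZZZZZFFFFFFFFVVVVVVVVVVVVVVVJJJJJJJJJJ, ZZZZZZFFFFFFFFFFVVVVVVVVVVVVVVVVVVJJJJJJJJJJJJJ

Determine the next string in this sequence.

Term n consists of n+1 Z's, followed by 2n F's, followed by 3n+3 V's, followed by 3n-2 J's (n = 1, 2, …).
At n = 6 the blocks have lengths 7, 12, 21, 16.

ZZZZZZZFFFFFFFFFFFFVVVVVVVVVVVVVVVVVVVVVJJJJJJJJJJJJJJJJ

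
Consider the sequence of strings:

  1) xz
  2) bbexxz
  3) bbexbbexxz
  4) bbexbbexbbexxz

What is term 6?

The strings grow by a fixed prefix bbex each time.
From bbexbbexbbexxz, 2 further steps: bbexbbexbbexxz → bbexbbexbbexbbexxz → (answer).

bbexbbexbbexbbexbbexxz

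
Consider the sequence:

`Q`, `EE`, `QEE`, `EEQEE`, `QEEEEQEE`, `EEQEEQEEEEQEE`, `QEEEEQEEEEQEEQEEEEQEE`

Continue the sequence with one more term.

EEQEEQEEEEQEEQEEEEQEEEEQEEQEEEEQEE

From term 3 onward, concatenate the second-to-last term with the last: Q·EE = QEE, EE·QEE = EEQEE, …
The next term joins EEQEEQEEEEQEE and QEEEEQEEEEQEEQEEEEQEE.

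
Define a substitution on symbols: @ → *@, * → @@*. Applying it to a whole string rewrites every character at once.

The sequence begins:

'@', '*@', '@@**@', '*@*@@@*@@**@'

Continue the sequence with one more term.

@@**@@@**@*@*@@@**@*@@@*@@**@

Expanding *@*@@@*@@**@: *→@@*, @→*@, *→@@*, @→*@, @→*@, @→*@, *→@@*, @→*@, @→*@, *→@@*, *→@@*, @→*@. Concatenated: @@* *@ @@* *@ *@ *@ @@* *@ *@ @@* @@* *@.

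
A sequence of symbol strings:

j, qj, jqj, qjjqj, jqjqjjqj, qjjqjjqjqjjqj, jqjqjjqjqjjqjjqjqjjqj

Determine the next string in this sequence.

qjjqjjqjqjjqjjqjqjjqjqjjqjjqjqjjqj

This is a Fibonacci-style word recurrence s(k) = s(k−2)·s(k−1): e.g. j·qj = jqj.
The next term joins qjjqjjqjqjjqj and jqjqjjqjqjjqjjqjqjjqj.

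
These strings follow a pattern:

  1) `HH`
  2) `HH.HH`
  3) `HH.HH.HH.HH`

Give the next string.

Every step duplicates the string with '.' between the halves.
One more doubling of HH.HH.HH.HH gives the answer.

HH.HH.HH.HH.HH.HH.HH.HH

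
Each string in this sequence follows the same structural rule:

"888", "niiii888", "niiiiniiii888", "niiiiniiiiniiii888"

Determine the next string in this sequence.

Each term is the previous one with niiii prepended.
Applying this once more to niiiiniiiiniiii888:

niiiiniiiiniiiiniiii888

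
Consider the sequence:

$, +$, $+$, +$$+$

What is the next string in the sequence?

This is a Fibonacci-style word recurrence s(k) = s(k−2)·s(k−1): e.g. $·+$ = $+$.
Continuing: $+$ · +$$+$ gives term 5.

$+$+$$+$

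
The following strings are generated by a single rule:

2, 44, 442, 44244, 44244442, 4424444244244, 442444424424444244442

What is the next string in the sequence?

From term 3 onward, concatenate the last term with the second-to-last: 44·2 = 442, 442·44 = 44244, …
The next term joins 442444424424444244442 and 4424444244244.

4424444244244442444424424444244244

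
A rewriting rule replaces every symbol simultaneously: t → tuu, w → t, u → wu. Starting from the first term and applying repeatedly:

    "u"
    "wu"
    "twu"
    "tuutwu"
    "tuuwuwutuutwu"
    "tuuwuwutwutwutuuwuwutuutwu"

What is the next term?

Replace each of the 26 characters of tuuwuwutwutwutuuwuwutuutwu in place — tuu wu wu t wu t wu tuu t wu tuu t wu tuu wu wu t wu t wu tuu wu wu tuu t wu — and concatenate.

tuuwuwutwutwutuutwutuutwutuuwuwutwutwutuuwuwutuutwu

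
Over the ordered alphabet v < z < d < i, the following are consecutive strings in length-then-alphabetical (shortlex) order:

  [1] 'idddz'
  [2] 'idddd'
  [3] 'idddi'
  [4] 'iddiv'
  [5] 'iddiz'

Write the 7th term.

Continuing the enumeration 2 steps past iddiz: iddiz → iddid → (answer).

iddii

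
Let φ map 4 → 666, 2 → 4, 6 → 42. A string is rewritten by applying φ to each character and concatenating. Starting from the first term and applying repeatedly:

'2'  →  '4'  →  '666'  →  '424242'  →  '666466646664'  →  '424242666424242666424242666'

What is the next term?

Rewriting the 27 symbols of 424242666424242666424242666 one by one yields 666 4 666 4 666 4 42 42 42 666 4 666 4 666 4 42 42 42 666 4 666 4 666 4 42 42 42; concatenated:

666466646664424242666466646664424242666466646664424242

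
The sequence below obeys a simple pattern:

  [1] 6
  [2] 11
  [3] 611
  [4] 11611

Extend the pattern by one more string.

61111611

Each term (from the third on) is the two preceding terms concatenated in order: term 3 = 6·11 = 611.
So term 5 is 611·11611.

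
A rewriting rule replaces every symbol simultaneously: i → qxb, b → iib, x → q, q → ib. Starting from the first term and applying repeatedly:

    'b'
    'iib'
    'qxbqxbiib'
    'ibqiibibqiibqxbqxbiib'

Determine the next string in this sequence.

qxbiibibqxbqxbiibqxbiibibqxbqxbiibibqiibibqiibqxbqxbiib

Applying the rule to each of the 21 symbols of ibqiibibqiibqxbqxbiib gives the pieces qxb iib ib qxb qxb iib qxb iib ib qxb qxb iib ib q iib ib q iib qxb qxb iib, which concatenate to the answer.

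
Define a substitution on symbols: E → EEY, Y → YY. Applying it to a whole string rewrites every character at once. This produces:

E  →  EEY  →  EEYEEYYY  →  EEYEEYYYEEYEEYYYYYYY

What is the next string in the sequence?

φ(EEYEEYYYEEYEEYYYYYYY) expands symbol-by-symbol to EEY EEY YY EEY EEY YY YY YY EEY EEY YY EEY EEY YY YY YY YY YY YY YY; joining the 20 pieces gives the next term.

EEYEEYYYEEYEEYYYYYYYEEYEEYYYEEYEEYYYYYYYYYYYYYYY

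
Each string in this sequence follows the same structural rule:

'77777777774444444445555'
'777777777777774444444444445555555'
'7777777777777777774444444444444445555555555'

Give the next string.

The n-th term is 4n+2 7's then 3n+3 4's then 3n-2 5's, where the shown terms are n = 2, 3, 4.
Setting n = 5 gives 22, 18, 13 characters in each block.

77777777777777777777774444444444444444445555555555555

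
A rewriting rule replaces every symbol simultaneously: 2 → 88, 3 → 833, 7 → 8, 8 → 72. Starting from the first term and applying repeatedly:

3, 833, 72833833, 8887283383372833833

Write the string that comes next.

Rewriting the 19 symbols of 8887283383372833833 one by one yields 72 72 72 8 88 72 833 833 72 833 833 8 88 72 833 833 72 833 833; concatenated:

72727288872833833728338338887283383372833833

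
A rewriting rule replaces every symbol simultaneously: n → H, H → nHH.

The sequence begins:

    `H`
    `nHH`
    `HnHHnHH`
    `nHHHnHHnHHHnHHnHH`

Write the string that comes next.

HnHHnHHnHHHnHHnHHHnHHnHHnHHHnHHnHHHnHHnHH

φ(nHHHnHHnHHHnHHnHH) expands symbol-by-symbol to H nHH nHH nHH H nHH nHH H nHH nHH nHH H nHH nHH H nHH nHH; joining the 17 pieces gives the next term.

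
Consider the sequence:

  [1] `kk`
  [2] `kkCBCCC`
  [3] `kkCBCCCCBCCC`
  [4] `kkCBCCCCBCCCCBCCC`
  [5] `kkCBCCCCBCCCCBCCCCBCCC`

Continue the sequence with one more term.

Every step adds CBCCC to the end: s(k+1) = s(k)·CBCCC.
One more step from kkCBCCCCBCCCCBCCCCBCCC gives the answer.

kkCBCCCCBCCCCBCCCCBCCCCBCCC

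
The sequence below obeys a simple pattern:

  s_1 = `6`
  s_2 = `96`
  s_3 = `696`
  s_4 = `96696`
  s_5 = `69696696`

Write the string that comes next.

9669669696696

Each term (from the third on) is the two preceding terms concatenated in order: term 3 = 6·96 = 696.
So term 6 is 96696·69696696.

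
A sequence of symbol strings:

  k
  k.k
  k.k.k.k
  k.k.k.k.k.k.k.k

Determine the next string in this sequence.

s(k+1) = s(k)·.·s(k) — each term doubles the last with '.' between the halves.
Doubling k.k.k.k.k.k.k.k with '.' between the halves:

k.k.k.k.k.k.k.k.k.k.k.k.k.k.k.k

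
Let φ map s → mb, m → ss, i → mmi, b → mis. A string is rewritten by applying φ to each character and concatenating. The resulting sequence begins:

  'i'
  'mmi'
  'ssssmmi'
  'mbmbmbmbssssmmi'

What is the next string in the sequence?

Replace each of the 15 characters of mbmbmbmbssssmmi in place — ss mis ss mis ss mis ss mis mb mb mb mb ss ss mmi — and concatenate.

ssmisssmisssmisssmismbmbmbmbssssmmi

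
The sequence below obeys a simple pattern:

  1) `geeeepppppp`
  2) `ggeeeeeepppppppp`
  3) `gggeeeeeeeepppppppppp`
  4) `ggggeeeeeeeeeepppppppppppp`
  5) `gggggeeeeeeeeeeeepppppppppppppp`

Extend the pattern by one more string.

ggggggeeeeeeeeeeeeeepppppppppppppppp

The n-th term is n-1 g's then 2n e's then 2n+2 p's, where the shown terms are n = 2, 3, 4, 5, 6.
At n = 7 the blocks have lengths 6, 14, 16.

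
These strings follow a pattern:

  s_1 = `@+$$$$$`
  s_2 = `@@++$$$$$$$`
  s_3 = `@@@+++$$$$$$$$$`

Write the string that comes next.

@@@@++++$$$$$$$$$$$

The n-th term is n-1 @'s then n-1 +'s then 2n+1 $'s, where the shown terms are n = 2, 3, 4.
At n = 5 the blocks have lengths 4, 4, 11.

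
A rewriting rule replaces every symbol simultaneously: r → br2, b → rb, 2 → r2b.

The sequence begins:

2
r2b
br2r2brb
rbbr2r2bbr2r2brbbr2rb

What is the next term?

br2rbrbbr2r2bbr2r2brbrbbr2r2bbr2r2brbbr2rbrbbr2r2bbr2rb

φ(rbbr2r2bbr2r2brbbr2rb) expands symbol-by-symbol to br2 rb rb br2 r2b br2 r2b rb rb br2 r2b br2 r2b rb br2 rb rb br2 r2b br2 rb; joining the 21 pieces gives the next term.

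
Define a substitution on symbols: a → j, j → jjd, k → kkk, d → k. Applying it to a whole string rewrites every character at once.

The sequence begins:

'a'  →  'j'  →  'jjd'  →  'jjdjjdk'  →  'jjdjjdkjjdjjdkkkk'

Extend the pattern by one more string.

Replace each of the 17 characters of jjdjjdkjjdjjdkkkk in place — jjd jjd k jjd jjd k kkk jjd jjd k jjd jjd k kkk kkk kkk kkk — and concatenate.

jjdjjdkjjdjjdkkkkjjdjjdkjjdjjdkkkkkkkkkkkkk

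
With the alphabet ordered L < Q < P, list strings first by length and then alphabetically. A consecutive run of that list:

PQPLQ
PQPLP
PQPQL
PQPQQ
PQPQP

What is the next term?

Find the rightmost character of PQPQP below P, bump it to the next letter, and reset everything to its right to L.

PQPPL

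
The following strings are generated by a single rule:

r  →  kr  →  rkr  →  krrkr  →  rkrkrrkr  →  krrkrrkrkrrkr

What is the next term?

rkrkrrkrkrrkrrkrkrrkr

From term 3 onward, concatenate the second-to-last term with the last: r·kr = rkr, kr·rkr = krrkr, …
The next term joins rkrkrrkr and krrkrrkrkrrkr.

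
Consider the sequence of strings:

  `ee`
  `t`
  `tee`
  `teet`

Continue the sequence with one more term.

teettee

This is a Fibonacci-style word recurrence s(k) = s(k−1)·s(k−2): e.g. t·ee = tee.
The next term joins teet and tee.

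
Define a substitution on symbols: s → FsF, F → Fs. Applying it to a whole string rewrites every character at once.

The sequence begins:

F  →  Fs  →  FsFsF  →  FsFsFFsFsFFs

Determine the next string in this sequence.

Rewriting each symbol of FsFsFFsFsFFs: F→Fs, s→FsF, F→Fs, s→FsF, F→Fs, F→Fs, s→FsF, F→Fs, s→FsF, F→Fs, F→Fs, s→FsF, which concatenates to Fs FsF Fs FsF Fs Fs FsF Fs FsF Fs Fs FsF.

FsFsFFsFsFFsFsFsFFsFsFFsFsFsF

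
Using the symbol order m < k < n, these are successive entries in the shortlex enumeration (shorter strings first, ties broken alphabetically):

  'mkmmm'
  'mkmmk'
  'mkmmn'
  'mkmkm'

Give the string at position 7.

Continuing the enumeration 3 steps past mkmkm: mkmkm → mkmkk → mkmkn → (answer).

mkmnm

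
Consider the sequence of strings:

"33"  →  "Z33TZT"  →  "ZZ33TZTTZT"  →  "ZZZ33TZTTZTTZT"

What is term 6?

s(k+1) = Z·s(k)·TZT, so each term gains Z as a prefix and TZT as a suffix.
From ZZZ33TZTTZTTZT, 2 further steps: ZZZ33TZTTZTTZT → ZZZZ33TZTTZTTZTTZT → (answer).

ZZZZZ33TZTTZTTZTTZTTZT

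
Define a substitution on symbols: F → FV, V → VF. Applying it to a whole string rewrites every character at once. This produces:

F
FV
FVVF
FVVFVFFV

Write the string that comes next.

FVVFVFFVVFFVFVVF

Rewriting each symbol of FVVFVFFV: F→FV, V→VF, V→VF, F→FV, V→VF, F→FV, F→FV, V→VF, which concatenates to FV VF VF FV VF FV FV VF.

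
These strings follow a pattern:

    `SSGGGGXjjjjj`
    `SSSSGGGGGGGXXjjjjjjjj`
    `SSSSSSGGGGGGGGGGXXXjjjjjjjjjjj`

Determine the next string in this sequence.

Each string has the form S^{2n} G^{3n+1} X^{n} j^{3n+2} (n = 1, 2, …).
At n = 4 the blocks have lengths 8, 13, 4, 14.

SSSSSSSSGGGGGGGGGGGGGXXXXjjjjjjjjjjjjjj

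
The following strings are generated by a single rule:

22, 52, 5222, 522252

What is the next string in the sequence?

5222525222

From term 3 onward, concatenate the last term with the second-to-last: 52·22 = 5222, 5222·52 = 522252, …
Continuing: 522252 · 5222 gives term 5.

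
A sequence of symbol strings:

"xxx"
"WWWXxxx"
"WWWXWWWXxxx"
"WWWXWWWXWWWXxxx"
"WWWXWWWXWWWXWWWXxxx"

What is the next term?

Every step adds WWWX at the front: s(k+1) = WWWX·s(k).
So the next term is WWWX·WWWXWWWXWWWXWWWXxxx.

WWWXWWWXWWWXWWWXWWWXxxx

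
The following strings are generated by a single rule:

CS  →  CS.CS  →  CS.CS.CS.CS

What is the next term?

s(k+1) = s(k)·.·s(k) — each term doubles the last with '.' between the halves.
Doubling CS.CS.CS.CS with '.' between the halves:

CS.CS.CS.CS.CS.CS.CS.CS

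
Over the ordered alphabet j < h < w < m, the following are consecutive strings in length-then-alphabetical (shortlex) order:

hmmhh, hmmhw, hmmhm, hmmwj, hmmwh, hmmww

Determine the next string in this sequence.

Find the rightmost character of hmmww below m, bump it to the next letter, and reset everything to its right to j.

hmmwm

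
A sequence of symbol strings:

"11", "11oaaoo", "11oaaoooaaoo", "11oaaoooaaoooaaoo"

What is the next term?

Each term is the previous one with oaaoo appended.
Applying this once more to 11oaaoooaaoooaaoo:

11oaaoooaaoooaaoooaaoo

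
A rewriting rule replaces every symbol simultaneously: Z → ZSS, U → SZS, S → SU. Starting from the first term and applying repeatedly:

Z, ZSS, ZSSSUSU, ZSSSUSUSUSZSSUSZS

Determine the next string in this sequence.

Applying the rule to each of the 17 symbols of ZSSSUSUSUSZSSUSZS gives the pieces ZSS SU SU SU SZS SU SZS SU SZS SU ZSS SU SU SZS SU ZSS SU, which concatenate to the answer.

ZSSSUSUSUSZSSUSZSSUSZSSUZSSSUSUSZSSUZSSSU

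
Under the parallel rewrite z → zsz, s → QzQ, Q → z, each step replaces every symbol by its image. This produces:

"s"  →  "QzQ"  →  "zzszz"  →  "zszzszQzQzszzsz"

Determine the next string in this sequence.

zszQzQzszzszQzQzszzzszzzszQzQzszzszQzQzsz

φ(zszzszQzQzszzsz) expands symbol-by-symbol to zsz QzQ zsz zsz QzQ zsz z zsz z zsz QzQ zsz zsz QzQ zsz; joining the 15 pieces gives the next term.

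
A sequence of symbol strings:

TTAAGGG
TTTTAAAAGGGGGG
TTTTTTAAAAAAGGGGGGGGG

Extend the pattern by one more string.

Term n consists of 2n T's, followed by 2n A's, followed by 3n G's (n = 1, 2, …).
For the next term, n = 4, so the run lengths are 8, 8, 12.

TTTTTTTTAAAAAAAAGGGGGGGGGGGG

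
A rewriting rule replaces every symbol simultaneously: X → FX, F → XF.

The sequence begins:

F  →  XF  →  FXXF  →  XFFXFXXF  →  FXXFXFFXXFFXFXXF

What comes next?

φ(FXXFXFFXXFFXFXXF) expands symbol-by-symbol to XF FX FX XF FX XF XF FX FX XF XF FX XF FX FX XF; joining the 16 pieces gives the next term.

XFFXFXXFFXXFXFFXFXXFXFFXXFFXFXXF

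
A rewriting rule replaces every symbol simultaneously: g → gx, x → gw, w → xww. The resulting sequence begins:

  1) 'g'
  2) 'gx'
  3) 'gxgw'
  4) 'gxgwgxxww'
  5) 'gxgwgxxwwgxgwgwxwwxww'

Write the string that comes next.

gxgwgxxwwgxgwgwxwwxwwgxgwgxxwwgxxwwgwxwwxwwgwxwwxww

φ(gxgwgxxwwgxgwgwxwwxww) expands symbol-by-symbol to gx gw gx xww gx gw gw xww xww gx gw gx xww gx xww gw xww xww gw xww xww; joining the 21 pieces gives the next term.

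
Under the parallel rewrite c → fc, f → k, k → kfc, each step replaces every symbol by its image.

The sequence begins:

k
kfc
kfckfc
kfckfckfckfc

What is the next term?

kfckfckfckfckfckfckfckfc

Apply φ to kfckfckfckfc symbol by symbol: k→kfc, f→k, c→fc, k→kfc, f→k, c→fc, k→kfc, f→k, c→fc, k→kfc, f→k, c→fc; joined: kfc k fc kfc k fc kfc k fc kfc k fc.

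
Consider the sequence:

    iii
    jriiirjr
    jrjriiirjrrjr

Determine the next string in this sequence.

Each term wraps the previous one in jr on the left and rjr on the right.
Applying this once more to jrjriiirjrrjr:

jrjrjriiirjrrjrrjr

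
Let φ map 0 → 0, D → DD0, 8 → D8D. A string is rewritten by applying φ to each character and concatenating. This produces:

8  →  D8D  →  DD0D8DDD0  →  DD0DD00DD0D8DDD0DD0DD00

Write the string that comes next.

Replace each of the 23 characters of DD0DD00DD0D8DDD0DD0DD00 in place — DD0 DD0 0 DD0 DD0 0 0 DD0 DD0 0 DD0 D8D DD0 DD0 DD0 0 DD0 DD0 0 DD0 DD0 0 0 — and concatenate.

DD0DD00DD0DD000DD0DD00DD0D8DDD0DD0DD00DD0DD00DD0DD000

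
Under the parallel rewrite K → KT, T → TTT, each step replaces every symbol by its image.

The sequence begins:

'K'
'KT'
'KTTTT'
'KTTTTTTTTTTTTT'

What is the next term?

Rewriting the 14 symbols of KTTTTTTTTTTTTT one by one yields KT TTT TTT TTT TTT TTT TTT TTT TTT TTT TTT TTT TTT TTT; concatenated:

KTTTTTTTTTTTTTTTTTTTTTTTTTTTTTTTTTTTTTTTT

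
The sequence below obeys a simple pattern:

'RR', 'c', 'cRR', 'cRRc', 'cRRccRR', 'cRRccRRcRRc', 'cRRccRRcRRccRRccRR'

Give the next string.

cRRccRRcRRccRRccRRcRRccRRcRRc

From term 3 onward, concatenate the last term with the second-to-last: c·RR = cRR, cRR·c = cRRc, …
Continuing: cRRccRRcRRccRRccRR · cRRccRRcRRc gives term 8.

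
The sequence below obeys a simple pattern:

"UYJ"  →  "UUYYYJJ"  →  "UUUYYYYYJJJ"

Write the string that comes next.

UUUUYYYYYYYJJJJ

Term n consists of n U's, followed by 2n-1 Y's, followed by n J's (n = 1, 2, …).
For the next term, n = 4, so the run lengths are 4, 7, 4.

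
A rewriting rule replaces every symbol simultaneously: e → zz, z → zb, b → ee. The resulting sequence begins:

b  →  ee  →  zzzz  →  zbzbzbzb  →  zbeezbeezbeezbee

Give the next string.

Rewriting the 16 symbols of zbeezbeezbeezbee one by one yields zb ee zz zz zb ee zz zz zb ee zz zz zb ee zz zz; concatenated:

zbeezzzzzbeezzzzzbeezzzzzbeezzzz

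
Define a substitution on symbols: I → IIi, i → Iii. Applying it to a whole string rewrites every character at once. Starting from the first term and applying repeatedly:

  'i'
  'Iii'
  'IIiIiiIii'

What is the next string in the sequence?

Rewriting each symbol of IIiIiiIii: I→IIi, I→IIi, i→Iii, I→IIi, i→Iii, i→Iii, I→IIi, i→Iii, i→Iii, which concatenates to IIi IIi Iii IIi Iii Iii IIi Iii Iii.

IIiIIiIiiIIiIiiIiiIIiIiiIii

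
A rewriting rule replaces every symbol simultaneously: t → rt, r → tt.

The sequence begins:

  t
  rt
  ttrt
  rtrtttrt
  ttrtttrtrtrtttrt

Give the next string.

Rewriting the 16 symbols of ttrtttrtrtrtttrt one by one yields rt rt tt rt rt rt tt rt tt rt tt rt rt rt tt rt; concatenated:

rtrtttrtrtrtttrtttrtttrtrtrtttrt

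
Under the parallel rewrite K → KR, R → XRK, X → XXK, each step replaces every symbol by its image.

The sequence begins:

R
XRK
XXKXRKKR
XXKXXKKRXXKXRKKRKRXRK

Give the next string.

Replace each of the 21 characters of XXKXXKKRXXKXRKKRKRXRK in place — XXK XXK KR XXK XXK KR KR XRK XXK XXK KR XXK XRK KR KR XRK KR XRK XXK XRK KR — and concatenate.

XXKXXKKRXXKXXKKRKRXRKXXKXXKKRXXKXRKKRKRXRKKRXRKXXKXRKKR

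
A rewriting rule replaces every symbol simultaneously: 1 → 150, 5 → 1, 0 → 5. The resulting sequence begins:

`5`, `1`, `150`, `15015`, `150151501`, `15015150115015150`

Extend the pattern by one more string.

Rewriting the 17 symbols of 15015150115015150 one by one yields 150 1 5 150 1 150 1 5 150 150 1 5 150 1 150 1 5; concatenated:

1501515011501515015015150115015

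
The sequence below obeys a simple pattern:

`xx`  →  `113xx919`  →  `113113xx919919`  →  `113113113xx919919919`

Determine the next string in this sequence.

s(k+1) = 113·s(k)·919, so each term gains 113 as a prefix and 919 as a suffix.
Applying this once more to 113113113xx919919919:

113113113113xx919919919919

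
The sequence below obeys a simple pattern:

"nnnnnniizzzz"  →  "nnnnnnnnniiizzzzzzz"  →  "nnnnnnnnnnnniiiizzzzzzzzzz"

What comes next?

nnnnnnnnnnnnnnniiiiizzzzzzzzzzzzz

Reading off run lengths: n runs 6, 9, 12; i runs 2, 3, 4; z runs 4, 7, 10 — each is linear in n (n = 1, 2, …).
Setting n = 4 gives 15, 5, 13 characters in each block.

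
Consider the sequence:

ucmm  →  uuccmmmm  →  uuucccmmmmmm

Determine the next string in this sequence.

uuuuccccmmmmmmmm

Term n consists of n u's, followed by n c's, followed by 2n m's (n = 1, 2, …).
Setting n = 4 gives 4, 4, 8 characters in each block.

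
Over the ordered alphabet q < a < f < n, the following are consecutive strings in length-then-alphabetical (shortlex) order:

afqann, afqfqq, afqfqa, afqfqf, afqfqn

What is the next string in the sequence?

afqfaq

The successor of afqfqn increments the rightmost position that isn't already n and resets every position after it to q.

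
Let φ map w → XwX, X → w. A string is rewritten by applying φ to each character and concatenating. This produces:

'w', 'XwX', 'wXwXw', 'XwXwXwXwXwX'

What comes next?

wXwXwXwXwXwXwXwXwXwXw

Apply φ to XwXwXwXwXwX symbol by symbol: X→w, w→XwX, X→w, w→XwX, X→w, w→XwX, X→w, w→XwX, X→w, w→XwX, X→w; joined: w XwX w XwX w XwX w XwX w XwX w.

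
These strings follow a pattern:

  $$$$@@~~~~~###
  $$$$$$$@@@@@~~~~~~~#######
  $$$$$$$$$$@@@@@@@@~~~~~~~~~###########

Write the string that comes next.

Term n consists of 3n+1 $'s, followed by 3n-1 @'s, followed by 2n+3 ~'s, followed by 4n-1 #'s (n = 1, 2, …).
For the next term, n = 4, so the run lengths are 13, 11, 11, 15.

$$$$$$$$$$$$$@@@@@@@@@@@~~~~~~~~~~~###############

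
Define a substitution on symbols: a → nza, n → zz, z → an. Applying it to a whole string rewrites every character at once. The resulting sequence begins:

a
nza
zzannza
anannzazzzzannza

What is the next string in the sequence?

Replace each of the 16 characters of anannzazzzzannza in place — nza zz nza zz zz an nza an an an an nza zz zz an nza — and concatenate.

nzazznzazzzzannzaanananannzazzzzannza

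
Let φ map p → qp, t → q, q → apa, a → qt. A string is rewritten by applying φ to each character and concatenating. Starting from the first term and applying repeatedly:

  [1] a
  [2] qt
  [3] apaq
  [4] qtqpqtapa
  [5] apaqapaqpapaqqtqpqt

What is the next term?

qtqpqtapaqtqpqtapaqpqtqpqtapaapaqapaqpapaq

Applying the rule to each of the 19 symbols of apaqapaqpapaqqtqpqt gives the pieces qt qp qt apa qt qp qt apa qp qt qp qt apa apa q apa qp apa q, which concatenate to the answer.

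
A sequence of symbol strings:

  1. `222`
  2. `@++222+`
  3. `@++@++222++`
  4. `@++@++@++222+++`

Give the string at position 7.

Each term wraps the previous one in @++ on the left and + on the right.
From @++@++@++222+++, 3 further steps: @++@++@++222+++ → @++@++@++@++222++++ → @++@++@++@++@++222+++++ → (answer).

@++@++@++@++@++@++222++++++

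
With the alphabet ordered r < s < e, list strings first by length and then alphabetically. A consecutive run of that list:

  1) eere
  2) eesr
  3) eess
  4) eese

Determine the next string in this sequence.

eeer

Treat eese as a base-3 numeral over the given alphabet and add one, carrying through any trailing e's.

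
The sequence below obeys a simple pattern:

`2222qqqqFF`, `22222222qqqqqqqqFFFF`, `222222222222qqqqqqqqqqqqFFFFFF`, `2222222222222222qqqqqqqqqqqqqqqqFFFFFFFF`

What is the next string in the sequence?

Each string has the form 2^{4n} q^{4n} F^{2n} (n = 1, 2, …).
For the next term, n = 5, so the run lengths are 20, 20, 10.

22222222222222222222qqqqqqqqqqqqqqqqqqqqFFFFFFFFFF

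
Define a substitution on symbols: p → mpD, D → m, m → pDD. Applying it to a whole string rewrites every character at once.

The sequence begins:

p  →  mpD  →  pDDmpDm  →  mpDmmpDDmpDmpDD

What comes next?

Applying the rule to each of the 15 symbols of mpDmmpDDmpDmpDD gives the pieces pDD mpD m pDD pDD mpD m m pDD mpD m pDD mpD m m, which concatenate to the answer.

pDDmpDmpDDpDDmpDmmpDDmpDmpDDmpDmm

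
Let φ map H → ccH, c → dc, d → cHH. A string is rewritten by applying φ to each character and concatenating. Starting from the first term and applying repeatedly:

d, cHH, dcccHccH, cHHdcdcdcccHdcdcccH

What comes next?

Rewriting the 19 symbols of cHHdcdcdcccHdcdcccH one by one yields dc ccH ccH cHH dc cHH dc cHH dc dc dc ccH cHH dc cHH dc dc dc ccH; concatenated:

dcccHccHcHHdccHHdccHHdcdcdcccHcHHdccHHdcdcdcccH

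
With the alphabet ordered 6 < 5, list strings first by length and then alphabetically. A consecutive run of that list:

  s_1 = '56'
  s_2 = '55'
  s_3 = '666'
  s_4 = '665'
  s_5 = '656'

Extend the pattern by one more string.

655

The successor of 656 increments the rightmost position that isn't already 5 and resets every position after it to 6.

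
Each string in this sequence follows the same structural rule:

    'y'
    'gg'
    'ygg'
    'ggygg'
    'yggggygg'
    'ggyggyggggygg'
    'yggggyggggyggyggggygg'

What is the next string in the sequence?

ggyggyggggyggyggggyggggyggyggggygg

This is a Fibonacci-style word recurrence s(k) = s(k−2)·s(k−1): e.g. y·gg = ygg.
So term 8 is ggyggyggggygg·yggggyggggyggyggggygg.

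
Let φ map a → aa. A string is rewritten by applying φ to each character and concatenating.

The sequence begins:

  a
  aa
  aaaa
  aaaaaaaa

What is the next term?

Expanding aaaaaaaa: a→aa, a→aa, a→aa, a→aa, a→aa, a→aa, a→aa, a→aa. Concatenated: aa aa aa aa aa aa aa aa.

aaaaaaaaaaaaaaaa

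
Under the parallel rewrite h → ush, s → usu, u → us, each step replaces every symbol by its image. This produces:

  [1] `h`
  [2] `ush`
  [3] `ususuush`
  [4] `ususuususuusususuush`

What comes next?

ususuususuusususuususuusususuususuususuusususuush

Applying the rule to each of the 20 symbols of ususuususuusususuush gives the pieces us usu us usu us us usu us usu us us usu us usu us usu us us usu ush, which concatenate to the answer.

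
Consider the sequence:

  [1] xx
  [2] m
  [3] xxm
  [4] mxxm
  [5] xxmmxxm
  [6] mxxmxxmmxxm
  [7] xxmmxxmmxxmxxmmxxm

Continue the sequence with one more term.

From term 3 onward, concatenate the second-to-last term with the last: xx·m = xxm, m·xxm = mxxm, …
So term 8 is mxxmxxmmxxm·xxmmxxmmxxmxxmmxxm.

mxxmxxmmxxmxxmmxxmmxxmxxmmxxm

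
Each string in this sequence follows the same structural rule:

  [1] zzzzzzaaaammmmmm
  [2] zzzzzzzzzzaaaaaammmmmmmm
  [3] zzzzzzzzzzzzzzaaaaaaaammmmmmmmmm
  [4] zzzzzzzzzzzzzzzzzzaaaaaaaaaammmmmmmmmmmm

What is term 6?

zzzzzzzzzzzzzzzzzzzzzzzzzzaaaaaaaaaaaaaammmmmmmmmmmmmmmm

The n-th term is 4n-2 z's then 2n a's then 2n+2 m's, where the shown terms are n = 2, 3, 4, 5.
For term 6, n = 7, so the run lengths are 26, 14, 16.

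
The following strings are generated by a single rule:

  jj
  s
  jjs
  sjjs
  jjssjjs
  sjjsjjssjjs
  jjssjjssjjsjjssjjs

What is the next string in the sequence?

This is a Fibonacci-style word recurrence s(k) = s(k−2)·s(k−1): e.g. jj·s = jjs.
The next term joins sjjsjjssjjs and jjssjjssjjsjjssjjs.

sjjsjjssjjsjjssjjssjjsjjssjjs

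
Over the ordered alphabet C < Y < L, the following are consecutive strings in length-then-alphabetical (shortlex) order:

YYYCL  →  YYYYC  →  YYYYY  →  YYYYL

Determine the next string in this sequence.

YYYLC

Treat YYYYL as a base-3 numeral over the given alphabet and add one, carrying through any trailing L's.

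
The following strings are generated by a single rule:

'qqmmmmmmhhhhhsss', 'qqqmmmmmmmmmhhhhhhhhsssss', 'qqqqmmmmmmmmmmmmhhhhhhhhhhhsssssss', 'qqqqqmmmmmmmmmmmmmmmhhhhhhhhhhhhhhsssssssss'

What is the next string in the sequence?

Reading off run lengths: q runs 2, 3, 4, 5; m runs 6, 9, 12, 15; h runs 5, 8, 11, 14; s runs 3, 5, 7, 9 — each is linear in n, where the shown terms are n = 2, 3, 4, 5.
Setting n = 6 gives 6, 18, 17, 11 characters in each block.

qqqqqqmmmmmmmmmmmmmmmmmmhhhhhhhhhhhhhhhhhsssssssssss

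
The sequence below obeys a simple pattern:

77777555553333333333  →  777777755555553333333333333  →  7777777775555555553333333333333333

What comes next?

77777777777555555555553333333333333333333

Term n consists of 2n-1 7's, followed by 2n-1 5's, followed by 3n+1 3's, where the shown terms are n = 3, 4, 5.
Setting n = 6 gives 11, 11, 19 characters in each block.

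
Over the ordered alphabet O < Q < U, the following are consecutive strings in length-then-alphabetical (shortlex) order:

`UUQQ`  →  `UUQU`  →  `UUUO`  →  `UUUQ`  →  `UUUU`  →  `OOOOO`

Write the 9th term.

OOOQO

Advancing 3 positions from OOOOO through OOOOO → OOOOQ → OOOOU reaches term 9.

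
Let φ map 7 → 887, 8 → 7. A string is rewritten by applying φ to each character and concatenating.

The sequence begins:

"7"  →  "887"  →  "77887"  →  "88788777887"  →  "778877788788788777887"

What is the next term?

φ(778877788788788777887) expands symbol-by-symbol to 887 887 7 7 887 887 887 7 7 887 7 7 887 7 7 887 887 887 7 7 887; joining the 21 pieces gives the next term.

8878877788788788777887778877788788788777887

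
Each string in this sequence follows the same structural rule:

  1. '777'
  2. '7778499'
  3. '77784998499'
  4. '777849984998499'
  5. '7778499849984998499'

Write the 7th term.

777849984998499849984998499

Each term is the previous one with 8499 appended.
From 7778499849984998499, 2 further steps: 7778499849984998499 → 77784998499849984998499 → (answer).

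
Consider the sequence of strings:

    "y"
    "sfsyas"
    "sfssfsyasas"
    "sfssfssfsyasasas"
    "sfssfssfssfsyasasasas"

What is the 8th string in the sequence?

sfssfssfssfssfssfssfsyasasasasasasas

Every step adds sfs to the front and as to the end of the previous string.
From sfssfssfssfsyasasasas, 3 further steps: sfssfssfssfsyasasasas → sfssfssfssfssfsyasasasasas → sfssfssfssfssfssfsyasasasasasas → (answer).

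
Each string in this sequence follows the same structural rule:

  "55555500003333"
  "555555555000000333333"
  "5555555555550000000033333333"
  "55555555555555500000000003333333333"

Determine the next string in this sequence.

The n-th term is 3n 5's then 2n 0's then 2n 3's, where the shown terms are n = 2, 3, 4, 5.
Setting n = 6 gives 18, 12, 12 characters in each block.

555555555555555555000000000000333333333333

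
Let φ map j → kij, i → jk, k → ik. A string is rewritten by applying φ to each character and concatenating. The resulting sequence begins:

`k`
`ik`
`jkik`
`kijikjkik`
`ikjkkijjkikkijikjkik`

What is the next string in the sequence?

jkikkijikikjkkijkijikjkikikjkkijjkikkijikjkik

φ(ikjkkijjkikkijikjkik) expands symbol-by-symbol to jk ik kij ik ik jk kij kij ik jk ik ik jk kij jk ik kij ik jk ik; joining the 20 pieces gives the next term.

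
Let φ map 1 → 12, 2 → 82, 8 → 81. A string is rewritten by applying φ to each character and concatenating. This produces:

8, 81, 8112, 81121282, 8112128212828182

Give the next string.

Rewriting the 16 symbols of 8112128212828182 one by one yields 81 12 12 82 12 82 81 82 12 82 81 82 81 12 81 82; concatenated:

81121282128281821282818281128182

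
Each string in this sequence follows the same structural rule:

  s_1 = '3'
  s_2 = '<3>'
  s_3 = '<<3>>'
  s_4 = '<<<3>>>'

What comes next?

Each term wraps the previous one in < on the left and > on the right.
Applying this once more to <<<3>>>:

<<<<3>>>>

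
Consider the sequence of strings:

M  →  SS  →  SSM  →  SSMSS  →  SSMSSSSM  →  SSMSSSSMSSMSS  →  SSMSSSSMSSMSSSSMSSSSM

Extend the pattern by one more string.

This is a Fibonacci-style word recurrence s(k) = s(k−1)·s(k−2): e.g. SS·M = SSM.
So term 8 is SSMSSSSMSSMSSSSMSSSSM·SSMSSSSMSSMSS.

SSMSSSSMSSMSSSSMSSSSMSSMSSSSMSSMSS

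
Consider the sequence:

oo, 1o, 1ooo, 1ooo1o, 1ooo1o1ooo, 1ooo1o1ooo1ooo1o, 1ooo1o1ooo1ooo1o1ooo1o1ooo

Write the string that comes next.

1ooo1o1ooo1ooo1o1ooo1o1ooo1ooo1o1ooo1ooo1o

From term 3 onward, concatenate the last term with the second-to-last: 1o·oo = 1ooo, 1ooo·1o = 1ooo1o, …
The next term joins 1ooo1o1ooo1ooo1o1ooo1o1ooo and 1ooo1o1ooo1ooo1o.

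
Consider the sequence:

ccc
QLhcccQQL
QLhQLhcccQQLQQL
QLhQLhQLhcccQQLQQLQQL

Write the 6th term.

Each term wraps the previous one in QLh on the left and QQL on the right.
From QLhQLhQLhcccQQLQQLQQL, 2 further steps: QLhQLhQLhcccQQLQQLQQL → QLhQLhQLhQLhcccQQLQQLQQLQQL → (answer).

QLhQLhQLhQLhQLhcccQQLQQLQQLQQLQQL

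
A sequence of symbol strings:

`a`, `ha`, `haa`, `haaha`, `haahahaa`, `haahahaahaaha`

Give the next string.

haahahaahaahahaahahaa

From term 3 onward, concatenate the last term with the second-to-last: ha·a = haa, haa·ha = haaha, …
So term 7 is haahahaahaaha·haahahaa.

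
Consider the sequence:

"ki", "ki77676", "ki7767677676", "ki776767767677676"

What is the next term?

ki77676776767767677676

The strings grow by a fixed suffix 77676 each time.
So the next term is ki776767767677676·77676.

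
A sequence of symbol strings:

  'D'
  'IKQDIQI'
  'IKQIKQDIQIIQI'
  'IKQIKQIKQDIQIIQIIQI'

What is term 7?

IKQIKQIKQIKQIKQIKQDIQIIQIIQIIQIIQIIQI

s(k+1) = IKQ·s(k)·IQI, so each term gains IKQ as a prefix and IQI as a suffix.
From IKQIKQIKQDIQIIQIIQI, 3 further steps: IKQIKQIKQDIQIIQIIQI → IKQIKQIKQIKQDIQIIQIIQIIQI → IKQIKQIKQIKQIKQDIQIIQIIQIIQIIQI → (answer).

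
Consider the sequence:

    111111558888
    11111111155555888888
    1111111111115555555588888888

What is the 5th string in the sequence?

11111111111111111155555555555555888888888888

Term n consists of 3n+3 1's, followed by 3n-1 5's, followed by 2n+2 8's (n = 1, 2, …).
Setting n = 5 gives 18, 14, 12 characters in each block.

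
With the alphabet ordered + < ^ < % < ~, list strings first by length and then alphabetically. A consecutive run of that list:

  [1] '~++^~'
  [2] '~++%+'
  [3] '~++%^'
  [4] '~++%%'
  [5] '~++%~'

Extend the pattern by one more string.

The successor of ~++%~ increments the rightmost position that isn't already ~ and resets every position after it to +.

~++~+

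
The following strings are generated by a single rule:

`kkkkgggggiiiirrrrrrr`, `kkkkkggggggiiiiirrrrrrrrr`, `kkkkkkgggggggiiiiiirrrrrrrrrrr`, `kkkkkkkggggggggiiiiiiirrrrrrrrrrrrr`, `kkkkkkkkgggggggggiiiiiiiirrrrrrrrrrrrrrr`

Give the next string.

kkkkkkkkkggggggggggiiiiiiiiirrrrrrrrrrrrrrrrr

Term n consists of n+1 k's, followed by n+2 g's, followed by n+1 i's, followed by 2n+1 r's, where the shown terms are n = 3, 4, 5, 6, 7.
Setting n = 8 gives 9, 10, 9, 17 characters in each block.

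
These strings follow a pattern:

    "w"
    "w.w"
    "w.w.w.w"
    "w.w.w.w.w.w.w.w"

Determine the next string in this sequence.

Each string is two copies of the previous one joined by '.'.
Doubling w.w.w.w.w.w.w.w with '.' between the halves:

w.w.w.w.w.w.w.w.w.w.w.w.w.w.w.w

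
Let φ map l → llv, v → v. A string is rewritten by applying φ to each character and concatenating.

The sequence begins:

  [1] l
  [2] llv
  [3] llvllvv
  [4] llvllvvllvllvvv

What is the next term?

llvllvvllvllvvvllvllvvllvllvvvv

Replace each of the 15 characters of llvllvvllvllvvv in place — llv llv v llv llv v v llv llv v llv llv v v v — and concatenate.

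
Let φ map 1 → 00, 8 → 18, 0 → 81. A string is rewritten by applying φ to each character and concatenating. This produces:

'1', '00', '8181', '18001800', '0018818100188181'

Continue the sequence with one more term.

81810018180018008181001818001800

Applying the rule to each of the 16 symbols of 0018818100188181 gives the pieces 81 81 00 18 18 00 18 00 81 81 00 18 18 00 18 00, which concatenate to the answer.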